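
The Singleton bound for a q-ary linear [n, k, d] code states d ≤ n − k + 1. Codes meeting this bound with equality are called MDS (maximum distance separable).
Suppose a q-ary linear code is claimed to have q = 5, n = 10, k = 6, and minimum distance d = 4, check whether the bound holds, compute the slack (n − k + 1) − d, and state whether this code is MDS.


Singleton RHS = n − k + 1 = 5, slack = 1, bound satisfied, not MDS.

Singleton bound: d ≤ n − k + 1.
Here n = 10, k = 6, so n − k + 1 = 5.
Given d = 4, check d ≤ 5: YES.
Slack = (n − k + 1) − d = 1.
The code is NOT MDS (slack = 1 > 0).
Description: the claimed parameters are [10, 6, 4]_5; such a code would be non-MDS.


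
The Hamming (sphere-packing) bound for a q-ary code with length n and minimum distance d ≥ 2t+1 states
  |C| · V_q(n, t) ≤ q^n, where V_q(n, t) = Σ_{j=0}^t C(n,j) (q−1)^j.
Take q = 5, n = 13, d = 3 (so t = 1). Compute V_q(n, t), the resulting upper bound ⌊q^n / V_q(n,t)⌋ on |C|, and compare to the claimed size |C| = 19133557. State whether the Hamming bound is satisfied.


V_q(n, t) = 53, q^n = 1220703125, Hamming bound = 23032134, |C| = 19133557 ≤ bound (satisfied).

Step 1: Compute V_q(n, t) = Σ_{j=0}^1 C(n, j) (q−1)^j.
  j = 0: C(13,0)·(4)^0 = 1·1 = 1.
  j = 1: C(13,1)·(4)^1 = 13·4 = 52.
  V_q(n, t) = 1 + 52 = 53.
Step 2: q^n = 5^13 = 1220703125.
Step 3: Hamming bound ⌊q^n / V_q(n,t)⌋ = ⌊1220703125/53⌋ = 23032134.
Step 4: Compare |C| = 19133557 to 23032134: satisfied.
The claimed |C| lies below the Hamming bound.


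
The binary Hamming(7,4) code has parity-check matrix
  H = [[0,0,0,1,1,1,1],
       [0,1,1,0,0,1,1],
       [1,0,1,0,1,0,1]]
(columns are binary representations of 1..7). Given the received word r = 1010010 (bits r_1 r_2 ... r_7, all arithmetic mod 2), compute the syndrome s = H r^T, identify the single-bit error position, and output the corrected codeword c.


s = (1, 0, 0)^T, error position = 4, corrected codeword c = 1011010

Compute s = H r^T mod 2 one row at a time:
  s_1 = 0 + 0 + 1 + 0 = 1 ≡ 1 (mod 2).
  s_2 = 0 + 1 + 1 + 0 = 2 ≡ 0 (mod 2).
  s_3 = 1 + 1 + 0 + 0 = 2 ≡ 0 (mod 2).
s = (1, 0, 0)^T — this equals column 4 of H (binary 100), so error is at position 4.
Correct: flip bit 4 of r = 1010010 to get c = 1011010.


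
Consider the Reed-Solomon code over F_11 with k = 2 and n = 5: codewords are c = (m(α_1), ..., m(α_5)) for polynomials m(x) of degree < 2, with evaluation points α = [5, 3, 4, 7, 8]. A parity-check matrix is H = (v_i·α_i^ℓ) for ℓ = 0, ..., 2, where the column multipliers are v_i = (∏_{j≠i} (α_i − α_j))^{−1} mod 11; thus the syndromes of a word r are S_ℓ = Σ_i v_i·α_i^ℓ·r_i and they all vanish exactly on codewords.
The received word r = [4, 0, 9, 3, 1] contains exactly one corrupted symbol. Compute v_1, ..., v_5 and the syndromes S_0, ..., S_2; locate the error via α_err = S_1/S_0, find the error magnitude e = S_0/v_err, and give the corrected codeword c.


S = (8, 7, 2), error at position 1, error magnitude e = 8, c = [7, 0, 9, 3, 1].

Step 1: column multipliers v_i = (∏_{j≠i}(α_i − α_j))^{−1} mod 11.
  i = 1 (α = 5): (5−3)(5−4)(5−7)(5−8) = 2·1·(−2)·(−3) = 12 ≡ 1, so v_1 = 1^{−1} = 1 (mod 11).
  i = 2 (α = 3): (3−5)(3−4)(3−7)(3−8) = (−2)·(−1)·(−4)·(−5) = 40 ≡ 7, so v_2 = 7^{−1} = 8 (mod 11).
  i = 3 (α = 4): (4−5)(4−3)(4−7)(4−8) = (−1)·1·(−3)·(−4) = −12 ≡ 10, so v_3 = 10^{−1} = 10 (mod 11).
  i = 4 (α = 7): (7−5)(7−3)(7−4)(7−8) = 2·4·3·(−1) = −24 ≡ 9, so v_4 = 9^{−1} = 5 (mod 11).
  i = 5 (α = 8): (8−5)(8−3)(8−4)(8−7) = 3·5·4·1 = 60 ≡ 5, so v_5 = 5^{−1} = 9 (mod 11).
  v = [1, 8, 10, 5, 9].
Step 2: syndromes of r = [4, 0, 9, 3, 1] (all sums mod 11).
  S_0 = Σ v_i r_i = 1·4 + 8·0 + 10·9 + 5·3 + 9·1 = 118 ≡ 8.
  S_1 = Σ v_i α_i r_i = 1·5·4 + 8·3·0 + 10·4·9 + 5·7·3 + 9·8·1 = 557 ≡ 7.
  α_i^2 mod 11 = [3, 9, 5, 5, 9].
  S_2 = Σ v_i α_i^2 r_i = 1·3·4 + 8·9·0 + 10·5·9 + 5·5·3 + 9·9·1 = 618 ≡ 2.
  S = (8, 7, 2) ≠ 0, so r is not a codeword (an error is present).
Step 3: locate the error. For a single error e at position i, S_ℓ = v_i·e·α_i^ℓ, so α_err = S_1/S_0.
  S_0^{−1} = 8^{−1} = 7 (mod 11), so α_err = 7·7 = 49 ≡ 5 = α_1. Error position i = 1.
  Consistency check: S_2/S_1 = 2·8 = 16 ≡ 5 = α_err ✓ (single-error assumption holds).
Step 4: error magnitude e = S_0/v_1 = S_0·∏_{j≠1}(α_1 − α_j) = 8·1 = 8 ≡ 8 (mod 11).
Step 5: correct position 1: c_1 = r_1 − e = 4 − 8 ≡ 7 (mod 11). Hence c = [7, 0, 9, 3, 1].
  Check: interpolating c through the α_i gives m(x) = 6 + 9·x (degree < 2) with m(α_i) = c_i for every i, so c is indeed a codeword.


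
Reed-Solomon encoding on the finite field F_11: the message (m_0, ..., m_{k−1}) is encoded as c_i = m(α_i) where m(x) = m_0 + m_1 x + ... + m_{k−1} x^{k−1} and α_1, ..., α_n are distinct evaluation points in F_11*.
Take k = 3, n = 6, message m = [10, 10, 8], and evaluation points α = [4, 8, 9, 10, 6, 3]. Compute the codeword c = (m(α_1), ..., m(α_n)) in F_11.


c = [2, 8, 0, 8, 6, 2]

Message polynomial: m(x) = 10 + 10·x + 8·x^2 (mod 11).
For each evaluation point α_i, compute m(α_i) mod 11:
  α_1 = 4: Horner steps 8 → 9 → 2, so m(4) = 2.
  α_2 = 8: Horner steps 8 → 8 → 8, so m(8) = 8.
  α_3 = 9: Horner steps 8 → 5 → 0, so m(9) = 0.
  α_4 = 10: Horner steps 8 → 2 → 8, so m(10) = 8.
  α_5 = 6: Horner steps 8 → 3 → 6, so m(6) = 6.
  α_6 = 3: Horner steps 8 → 1 → 2, so m(3) = 2.
Codeword c = [2, 8, 0, 8, 6, 2] ∈ F_11^6.


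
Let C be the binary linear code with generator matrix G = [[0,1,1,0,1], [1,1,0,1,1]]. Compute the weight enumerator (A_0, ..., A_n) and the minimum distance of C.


Weight distribution: A_0 = 1, A_3 = 2, A_4 = 1. Minimum distance d = 3.

Enumerate all 2^2 = 4 messages m ∈ F_2^2.
For each, compute codeword c = mG in F_2^5, then tally its weight.
  m = 00 → c = 00000, weight = 0.
  m = 10 → c = 01101, weight = 3.
  m = 01 → c = 11011, weight = 4.
  m = 11 → c = 10110, weight = 3.
Tally weights:
  weight 0: 1 codewords.
  weight 3: 2 codewords.
  weight 4: 1 codewords.
Minimum distance d = smallest w > 0 with A_w > 0 = 3.
Sanity: Σ A_w = 4 = 2^2 = 4 ✓.


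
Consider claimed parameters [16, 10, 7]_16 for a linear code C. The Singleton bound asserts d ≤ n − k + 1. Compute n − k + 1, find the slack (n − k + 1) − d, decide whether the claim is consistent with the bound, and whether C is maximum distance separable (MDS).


Singleton RHS = n − k + 1 = 7, slack = 0, bound satisfied, MDS.

Singleton bound: d ≤ n − k + 1.
Here n = 16, k = 10, so n − k + 1 = 7.
Given d = 7, check d ≤ 7: YES.
Slack = (n − k + 1) − d = 0.
The code is MDS (slack = 0).
Description: the claimed parameters are [16, 10, 7]_16; such a code would be MDS (meets Singleton bound).


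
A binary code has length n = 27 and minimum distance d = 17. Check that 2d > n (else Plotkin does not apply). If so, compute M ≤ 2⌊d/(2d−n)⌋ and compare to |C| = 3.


Plotkin bound M ≤ 4; given |C| = 3 ≤ bound (satisfied).

Check applicability: 2d = 34, n = 27.
2d − n = 7 > 0, so Plotkin applies.
Compute d/(2d−n) = 17/7 ≈ 2.4286.
⌊d/(2d−n)⌋ = 2.
Plotkin bound: M ≤ 2·2 = 4.
Given |C| = 3, check: satisfied.
This |C| is below the Plotkin bound.


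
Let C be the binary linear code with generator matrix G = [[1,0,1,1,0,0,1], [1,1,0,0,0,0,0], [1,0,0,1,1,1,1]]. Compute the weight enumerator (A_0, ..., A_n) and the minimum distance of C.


Weight distribution: A_0 = 1, A_2 = 1, A_3 = 1, A_4 = 2, A_5 = 3. Minimum distance d = 2.

Enumerate all 2^3 = 8 messages m ∈ F_2^3.
For each, compute codeword c = mG in F_2^7, then tally its weight.
  m = 000 → c = 0000000, weight = 0.
  m = 100 → c = 1011001, weight = 4.
  m = 010 → c = 1100000, weight = 2.
  m = 110 → c = 0111001, weight = 4.
  m = 001 → c = 1001111, weight = 5.
  m = 101 → c = 0010110, weight = 3.
  m = 011 → c = 0101111, weight = 5.
  m = 111 → c = 1110110, weight = 5.
Tally weights:
  weight 0: 1 codewords.
  weight 2: 1 codewords.
  weight 3: 1 codewords.
  weight 4: 2 codewords.
  weight 5: 3 codewords.
Minimum distance d = smallest w > 0 with A_w > 0 = 2.
Sanity: Σ A_w = 8 = 2^3 = 8 ✓.


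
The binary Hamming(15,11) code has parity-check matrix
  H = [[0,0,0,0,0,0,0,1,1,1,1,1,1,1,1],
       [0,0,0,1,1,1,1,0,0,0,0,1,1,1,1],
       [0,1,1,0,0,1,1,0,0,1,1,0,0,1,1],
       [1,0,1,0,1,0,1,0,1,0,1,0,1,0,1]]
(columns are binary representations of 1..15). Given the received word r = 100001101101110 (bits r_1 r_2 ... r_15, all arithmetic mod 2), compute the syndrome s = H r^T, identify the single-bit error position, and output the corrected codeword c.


s = (1, 1, 0, 0)^T, error position = 12, corrected codeword c = 100001101100110

Compute s = H r^T mod 2 one row at a time:
  s_1 = 0 + 1 + 1 + 0 + 1 + 1 + 1 + 0 = 5 ≡ 1 (mod 2).
  s_2 = 0 + 0 + 1 + 1 + 1 + 1 + 1 + 0 = 5 ≡ 1 (mod 2).
  s_3 = 0 + 0 + 1 + 1 + 1 + 0 + 1 + 0 = 4 ≡ 0 (mod 2).
  s_4 = 1 + 0 + 0 + 1 + 1 + 0 + 1 + 0 = 4 ≡ 0 (mod 2).
s = (1, 1, 0, 0)^T — this equals column 12 of H (binary 1100), so error is at position 12.
Correct: flip bit 12 of r = 100001101101110 to get c = 100001101100110.


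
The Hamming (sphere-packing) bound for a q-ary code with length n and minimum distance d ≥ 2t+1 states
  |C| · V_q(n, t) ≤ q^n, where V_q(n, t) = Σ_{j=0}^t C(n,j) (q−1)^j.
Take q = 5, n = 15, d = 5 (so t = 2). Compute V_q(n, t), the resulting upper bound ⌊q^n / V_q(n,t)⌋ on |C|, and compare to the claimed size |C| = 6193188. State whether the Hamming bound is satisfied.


V_q(n, t) = 1741, q^n = 30517578125, Hamming bound = 17528764, |C| = 6193188 ≤ bound (satisfied).

Step 1: Compute V_q(n, t) = Σ_{j=0}^2 C(n, j) (q−1)^j.
  j = 0: C(15,0)·(4)^0 = 1·1 = 1.
  j = 1: C(15,1)·(4)^1 = 15·4 = 60.
  j = 2: C(15,2)·(4)^2 = 105·16 = 1680.
  V_q(n, t) = 1 + 60 + 1680 = 1741.
Step 2: q^n = 5^15 = 30517578125.
Step 3: Hamming bound ⌊q^n / V_q(n,t)⌋ = ⌊30517578125/1741⌋ = 17528764.
Step 4: Compare |C| = 6193188 to 17528764: satisfied.
The claimed |C| lies below the Hamming bound.


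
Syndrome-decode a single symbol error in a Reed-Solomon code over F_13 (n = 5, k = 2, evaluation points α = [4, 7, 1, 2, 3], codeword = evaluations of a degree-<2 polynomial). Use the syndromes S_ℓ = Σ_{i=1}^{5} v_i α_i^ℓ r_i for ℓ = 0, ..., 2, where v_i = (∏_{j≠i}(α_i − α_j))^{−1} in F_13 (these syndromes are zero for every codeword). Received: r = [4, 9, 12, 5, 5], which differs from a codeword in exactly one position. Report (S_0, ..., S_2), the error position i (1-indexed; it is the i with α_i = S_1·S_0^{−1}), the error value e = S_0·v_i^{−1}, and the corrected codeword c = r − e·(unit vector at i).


S = (9, 1, 3), error at position 5, error magnitude e = 7, c = [4, 9, 12, 5, 11].

Step 1: column multipliers v_i = (∏_{j≠i}(α_i − α_j))^{−1} mod 13.
  i = 1 (α = 4): (4−7)(4−1)(4−2)(4−3) = (−3)·3·2·1 = −18 ≡ 8, so v_1 = 8^{−1} = 5 (mod 13).
  i = 2 (α = 7): (7−4)(7−1)(7−2)(7−3) = 3·6·5·4 = 360 ≡ 9, so v_2 = 9^{−1} = 3 (mod 13).
  i = 3 (α = 1): (1−4)(1−7)(1−2)(1−3) = (−3)·(−6)·(−1)·(−2) = 36 ≡ 10, so v_3 = 10^{−1} = 4 (mod 13).
  i = 4 (α = 2): (2−4)(2−7)(2−1)(2−3) = (−2)·(−5)·1·(−1) = −10 ≡ 3, so v_4 = 3^{−1} = 9 (mod 13).
  i = 5 (α = 3): (3−4)(3−7)(3−1)(3−2) = (−1)·(−4)·2·1 = 8 ≡ 8, so v_5 = 8^{−1} = 5 (mod 13).
  v = [5, 3, 4, 9, 5].
Step 2: syndromes of r = [4, 9, 12, 5, 5] (all sums mod 13).
  S_0 = Σ v_i r_i = 5·4 + 3·9 + 4·12 + 9·5 + 5·5 = 165 ≡ 9.
  S_1 = Σ v_i α_i r_i = 5·4·4 + 3·7·9 + 4·1·12 + 9·2·5 + 5·3·5 = 482 ≡ 1.
  α_i^2 mod 13 = [3, 10, 1, 4, 9].
  S_2 = Σ v_i α_i^2 r_i = 5·3·4 + 3·10·9 + 4·1·12 + 9·4·5 + 5·9·5 = 783 ≡ 3.
  S = (9, 1, 3) ≠ 0, so r is not a codeword (an error is present).
Step 3: locate the error. For a single error e at position i, S_ℓ = v_i·e·α_i^ℓ, so α_err = S_1/S_0.
  S_0^{−1} = 9^{−1} = 3 (mod 13), so α_err = 1·3 = 3 ≡ 3 = α_5. Error position i = 5.
  Consistency check: S_2/S_1 = 3·1 = 3 ≡ 3 = α_err ✓ (single-error assumption holds).
Step 4: error magnitude e = S_0/v_5 = S_0·∏_{j≠5}(α_5 − α_j) = 9·8 = 72 ≡ 7 (mod 13).
Step 5: correct position 5: c_5 = r_5 − e = 5 − 7 ≡ 11 (mod 13). Hence c = [4, 9, 12, 5, 11].
  Check: interpolating c through the α_i gives m(x) = 6 + 6·x (degree < 2) with m(α_i) = c_i for every i, so c is indeed a codeword.


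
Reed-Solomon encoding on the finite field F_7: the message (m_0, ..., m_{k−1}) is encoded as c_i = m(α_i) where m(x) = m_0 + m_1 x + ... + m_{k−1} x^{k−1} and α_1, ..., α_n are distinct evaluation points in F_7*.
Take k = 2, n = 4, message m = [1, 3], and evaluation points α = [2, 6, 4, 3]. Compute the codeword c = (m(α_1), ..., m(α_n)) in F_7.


c = [0, 5, 6, 3]

Message polynomial: m(x) = 1 + 3·x (mod 7).
For each evaluation point α_i, compute m(α_i) mod 7:
  α_1 = 2: Horner steps 3 → 0, so m(2) = 0.
  α_2 = 6: Horner steps 3 → 5, so m(6) = 5.
  α_3 = 4: Horner steps 3 → 6, so m(4) = 6.
  α_4 = 3: Horner steps 3 → 3, so m(3) = 3.
Codeword c = [0, 5, 6, 3] ∈ F_7^4.


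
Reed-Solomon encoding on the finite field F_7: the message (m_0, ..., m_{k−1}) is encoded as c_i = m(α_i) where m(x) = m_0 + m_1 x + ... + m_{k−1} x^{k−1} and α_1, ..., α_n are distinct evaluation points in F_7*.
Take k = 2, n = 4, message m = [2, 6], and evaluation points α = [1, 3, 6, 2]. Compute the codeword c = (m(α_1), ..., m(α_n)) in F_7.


c = [1, 6, 3, 0]

Message polynomial: m(x) = 2 + 6·x (mod 7).
For each evaluation point α_i, compute m(α_i) mod 7:
  α_1 = 1: Horner steps 6 → 1, so m(1) = 1.
  α_2 = 3: Horner steps 6 → 6, so m(3) = 6.
  α_3 = 6: Horner steps 6 → 3, so m(6) = 3.
  α_4 = 2: Horner steps 6 → 0, so m(2) = 0.
Codeword c = [1, 6, 3, 0] ∈ F_7^4.


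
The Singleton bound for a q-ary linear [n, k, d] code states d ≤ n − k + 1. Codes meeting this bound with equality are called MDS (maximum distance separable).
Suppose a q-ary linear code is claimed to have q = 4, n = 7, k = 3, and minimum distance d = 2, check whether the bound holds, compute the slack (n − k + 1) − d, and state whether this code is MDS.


Singleton RHS = n − k + 1 = 5, slack = 3, bound satisfied, not MDS.

Singleton bound: d ≤ n − k + 1.
Here n = 7, k = 3, so n − k + 1 = 5.
Given d = 2, check d ≤ 5: YES.
Slack = (n − k + 1) − d = 3.
The code is NOT MDS (slack = 3 > 0).
Description: the claimed parameters are [7, 3, 2]_4; such a code would be non-MDS.


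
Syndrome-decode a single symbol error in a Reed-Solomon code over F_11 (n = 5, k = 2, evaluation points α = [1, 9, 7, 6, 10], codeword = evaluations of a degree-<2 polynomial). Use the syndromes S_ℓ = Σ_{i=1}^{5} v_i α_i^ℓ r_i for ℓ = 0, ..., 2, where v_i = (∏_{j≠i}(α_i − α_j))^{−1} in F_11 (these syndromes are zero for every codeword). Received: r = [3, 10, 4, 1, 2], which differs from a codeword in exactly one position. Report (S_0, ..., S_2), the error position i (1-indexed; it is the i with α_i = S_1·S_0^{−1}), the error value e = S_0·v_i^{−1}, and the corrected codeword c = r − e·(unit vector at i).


S = (7, 7, 7), error at position 1, error magnitude e = 6, c = [8, 10, 4, 1, 2].

Step 1: column multipliers v_i = (∏_{j≠i}(α_i − α_j))^{−1} mod 11.
  i = 1 (α = 1): (1−9)(1−7)(1−6)(1−10) = (−8)·(−6)·(−5)·(−9) = 2160 ≡ 4, so v_1 = 4^{−1} = 3 (mod 11).
  i = 2 (α = 9): (9−1)(9−7)(9−6)(9−10) = 8·2·3·(−1) = −48 ≡ 7, so v_2 = 7^{−1} = 8 (mod 11).
  i = 3 (α = 7): (7−1)(7−9)(7−6)(7−10) = 6·(−2)·1·(−3) = 36 ≡ 3, so v_3 = 3^{−1} = 4 (mod 11).
  i = 4 (α = 6): (6−1)(6−9)(6−7)(6−10) = 5·(−3)·(−1)·(−4) = −60 ≡ 6, so v_4 = 6^{−1} = 2 (mod 11).
  i = 5 (α = 10): (10−1)(10−9)(10−7)(10−6) = 9·1·3·4 = 108 ≡ 9, so v_5 = 9^{−1} = 5 (mod 11).
  v = [3, 8, 4, 2, 5].
Step 2: syndromes of r = [3, 10, 4, 1, 2] (all sums mod 11).
  S_0 = Σ v_i r_i = 3·3 + 8·10 + 4·4 + 2·1 + 5·2 = 117 ≡ 7.
  S_1 = Σ v_i α_i r_i = 3·1·3 + 8·9·10 + 4·7·4 + 2·6·1 + 5·10·2 = 953 ≡ 7.
  α_i^2 mod 11 = [1, 4, 5, 3, 1].
  S_2 = Σ v_i α_i^2 r_i = 3·1·3 + 8·4·10 + 4·5·4 + 2·3·1 + 5·1·2 = 425 ≡ 7.
  S = (7, 7, 7) ≠ 0, so r is not a codeword (an error is present).
Step 3: locate the error. For a single error e at position i, S_ℓ = v_i·e·α_i^ℓ, so α_err = S_1/S_0.
  S_0^{−1} = 7^{−1} = 8 (mod 11), so α_err = 7·8 = 56 ≡ 1 = α_1. Error position i = 1.
  Consistency check: S_2/S_1 = 7·8 = 56 ≡ 1 = α_err ✓ (single-error assumption holds).
Step 4: error magnitude e = S_0/v_1 = S_0·∏_{j≠1}(α_1 − α_j) = 7·4 = 28 ≡ 6 (mod 11).
Step 5: correct position 1: c_1 = r_1 − e = 3 − 6 ≡ 8 (mod 11). Hence c = [8, 10, 4, 1, 2].
  Check: interpolating c through the α_i gives m(x) = 5 + 3·x (degree < 2) with m(α_i) = c_i for every i, so c is indeed a codeword.


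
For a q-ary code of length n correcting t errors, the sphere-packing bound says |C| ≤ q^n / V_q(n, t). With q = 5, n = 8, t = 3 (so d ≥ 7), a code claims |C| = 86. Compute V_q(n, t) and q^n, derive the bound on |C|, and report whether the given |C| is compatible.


V_q(n, t) = 4065, q^n = 390625, Hamming bound = 96, |C| = 86 ≤ bound (satisfied).

Step 1: Compute V_q(n, t) = Σ_{j=0}^3 C(n, j) (q−1)^j.
  j = 0: C(8,0)·(4)^0 = 1·1 = 1.
  j = 1: C(8,1)·(4)^1 = 8·4 = 32.
  j = 2: C(8,2)·(4)^2 = 28·16 = 448.
  j = 3: C(8,3)·(4)^3 = 56·64 = 3584.
  V_q(n, t) = 1 + 32 + 448 + 3584 = 4065.
Step 2: q^n = 5^8 = 390625.
Step 3: Hamming bound ⌊q^n / V_q(n,t)⌋ = ⌊390625/4065⌋ = 96.
Step 4: Compare |C| = 86 to 96: satisfied.
The claimed |C| lies below the Hamming bound.


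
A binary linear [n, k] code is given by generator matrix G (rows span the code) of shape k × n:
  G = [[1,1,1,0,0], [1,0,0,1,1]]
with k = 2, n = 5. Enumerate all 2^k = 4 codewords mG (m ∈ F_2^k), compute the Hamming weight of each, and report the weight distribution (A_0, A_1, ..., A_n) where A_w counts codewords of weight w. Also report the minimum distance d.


Weight distribution: A_0 = 1, A_3 = 2, A_4 = 1. Minimum distance d = 3.

Enumerate all 2^2 = 4 messages m ∈ F_2^2.
For each, compute codeword c = mG in F_2^5, then tally its weight.
  m = 00 → c = 00000, weight = 0.
  m = 10 → c = 11100, weight = 3.
  m = 01 → c = 10011, weight = 3.
  m = 11 → c = 01111, weight = 4.
Tally weights:
  weight 0: 1 codewords.
  weight 3: 2 codewords.
  weight 4: 1 codewords.
Minimum distance d = smallest w > 0 with A_w > 0 = 3.
Sanity: Σ A_w = 4 = 2^2 = 4 ✓.


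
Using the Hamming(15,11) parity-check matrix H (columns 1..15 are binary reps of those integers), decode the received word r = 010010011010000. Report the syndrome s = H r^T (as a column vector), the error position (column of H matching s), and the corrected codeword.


s = (1, 1, 0, 1)^T, error position = 13, corrected codeword c = 010010011010100

Compute s = H r^T mod 2 one row at a time:
  s_1 = 1 + 1 + 0 + 1 + 0 + 0 + 0 + 0 = 3 ≡ 1 (mod 2).
  s_2 = 0 + 1 + 0 + 0 + 0 + 0 + 0 + 0 = 1 ≡ 1 (mod 2).
  s_3 = 1 + 0 + 0 + 0 + 0 + 1 + 0 + 0 = 2 ≡ 0 (mod 2).
  s_4 = 0 + 0 + 1 + 0 + 1 + 1 + 0 + 0 = 3 ≡ 1 (mod 2).
s = (1, 1, 0, 1)^T — this equals column 13 of H (binary 1101), so error is at position 13.
Correct: flip bit 13 of r = 010010011010000 to get c = 010010011010100.


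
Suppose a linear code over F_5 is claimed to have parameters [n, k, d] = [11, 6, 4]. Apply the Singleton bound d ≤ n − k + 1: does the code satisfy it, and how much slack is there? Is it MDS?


Singleton RHS = n − k + 1 = 6, slack = 2, bound satisfied, not MDS.

Singleton bound: d ≤ n − k + 1.
Here n = 11, k = 6, so n − k + 1 = 6.
Given d = 4, check d ≤ 6: YES.
Slack = (n − k + 1) − d = 2.
The code is NOT MDS (slack = 2 > 0).
Description: the claimed parameters are [11, 6, 4]_5; such a code would be non-MDS.


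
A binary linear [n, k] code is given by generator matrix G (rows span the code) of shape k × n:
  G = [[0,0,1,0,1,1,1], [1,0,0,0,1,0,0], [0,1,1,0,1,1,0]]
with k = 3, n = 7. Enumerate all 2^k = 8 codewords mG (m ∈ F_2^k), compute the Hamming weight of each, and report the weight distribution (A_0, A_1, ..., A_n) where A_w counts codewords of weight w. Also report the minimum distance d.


Weight distribution: A_0 = 1, A_2 = 2, A_4 = 5. Minimum distance d = 2.

Enumerate all 2^3 = 8 messages m ∈ F_2^3.
For each, compute codeword c = mG in F_2^7, then tally its weight.
  m = 000 → c = 0000000, weight = 0.
  m = 100 → c = 0010111, weight = 4.
  m = 010 → c = 1000100, weight = 2.
  m = 110 → c = 1010011, weight = 4.
  m = 001 → c = 0110110, weight = 4.
  m = 101 → c = 0100001, weight = 2.
  m = 011 → c = 1110010, weight = 4.
  m = 111 → c = 1100101, weight = 4.
Tally weights:
  weight 0: 1 codewords.
  weight 2: 2 codewords.
  weight 4: 5 codewords.
Minimum distance d = smallest w > 0 with A_w > 0 = 2.
Sanity: Σ A_w = 8 = 2^3 = 8 ✓.


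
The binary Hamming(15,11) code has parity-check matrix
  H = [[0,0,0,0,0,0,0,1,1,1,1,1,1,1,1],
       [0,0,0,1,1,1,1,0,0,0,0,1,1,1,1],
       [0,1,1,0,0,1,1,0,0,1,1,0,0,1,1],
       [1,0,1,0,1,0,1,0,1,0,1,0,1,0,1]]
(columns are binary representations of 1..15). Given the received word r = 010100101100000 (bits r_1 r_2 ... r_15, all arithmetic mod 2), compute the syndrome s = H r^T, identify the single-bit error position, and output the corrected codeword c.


s = (0, 0, 1, 0)^T, error position = 2, corrected codeword c = 000100101100000

Compute s = H r^T mod 2 one row at a time:
  s_1 = 0 + 1 + 1 + 0 + 0 + 0 + 0 + 0 = 2 ≡ 0 (mod 2).
  s_2 = 1 + 0 + 0 + 1 + 0 + 0 + 0 + 0 = 2 ≡ 0 (mod 2).
  s_3 = 1 + 0 + 0 + 1 + 1 + 0 + 0 + 0 = 3 ≡ 1 (mod 2).
  s_4 = 0 + 0 + 0 + 1 + 1 + 0 + 0 + 0 = 2 ≡ 0 (mod 2).
s = (0, 0, 1, 0)^T — this equals column 2 of H (binary 0010), so error is at position 2.
Correct: flip bit 2 of r = 010100101100000 to get c = 000100101100000.


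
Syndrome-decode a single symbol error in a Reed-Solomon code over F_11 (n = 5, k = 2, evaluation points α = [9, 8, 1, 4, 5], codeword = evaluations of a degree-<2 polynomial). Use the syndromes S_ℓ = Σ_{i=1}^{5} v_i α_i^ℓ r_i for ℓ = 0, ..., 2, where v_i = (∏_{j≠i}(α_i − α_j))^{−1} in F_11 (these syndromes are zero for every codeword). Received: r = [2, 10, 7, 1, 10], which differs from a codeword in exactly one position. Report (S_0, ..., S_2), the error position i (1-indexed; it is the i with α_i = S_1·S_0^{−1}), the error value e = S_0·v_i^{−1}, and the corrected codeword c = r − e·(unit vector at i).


S = (7, 1, 8), error at position 2, error magnitude e = 6, c = [2, 4, 7, 1, 10].

Step 1: column multipliers v_i = (∏_{j≠i}(α_i − α_j))^{−1} mod 11.
  i = 1 (α = 9): (9−8)(9−1)(9−4)(9−5) = 1·8·5·4 = 160 ≡ 6, so v_1 = 6^{−1} = 2 (mod 11).
  i = 2 (α = 8): (8−9)(8−1)(8−4)(8−5) = (−1)·7·4·3 = −84 ≡ 4, so v_2 = 4^{−1} = 3 (mod 11).
  i = 3 (α = 1): (1−9)(1−8)(1−4)(1−5) = (−8)·(−7)·(−3)·(−4) = 672 ≡ 1, so v_3 = 1^{−1} = 1 (mod 11).
  i = 4 (α = 4): (4−9)(4−8)(4−1)(4−5) = (−5)·(−4)·3·(−1) = −60 ≡ 6, so v_4 = 6^{−1} = 2 (mod 11).
  i = 5 (α = 5): (5−9)(5−8)(5−1)(5−4) = (−4)·(−3)·4·1 = 48 ≡ 4, so v_5 = 4^{−1} = 3 (mod 11).
  v = [2, 3, 1, 2, 3].
Step 2: syndromes of r = [2, 10, 7, 1, 10] (all sums mod 11).
  S_0 = Σ v_i r_i = 2·2 + 3·10 + 1·7 + 2·1 + 3·10 = 73 ≡ 7.
  S_1 = Σ v_i α_i r_i = 2·9·2 + 3·8·10 + 1·1·7 + 2·4·1 + 3·5·10 = 441 ≡ 1.
  α_i^2 mod 11 = [4, 9, 1, 5, 3].
  S_2 = Σ v_i α_i^2 r_i = 2·4·2 + 3·9·10 + 1·1·7 + 2·5·1 + 3·3·10 = 393 ≡ 8.
  S = (7, 1, 8) ≠ 0, so r is not a codeword (an error is present).
Step 3: locate the error. For a single error e at position i, S_ℓ = v_i·e·α_i^ℓ, so α_err = S_1/S_0.
  S_0^{−1} = 7^{−1} = 8 (mod 11), so α_err = 1·8 = 8 ≡ 8 = α_2. Error position i = 2.
  Consistency check: S_2/S_1 = 8·1 = 8 ≡ 8 = α_err ✓ (single-error assumption holds).
Step 4: error magnitude e = S_0/v_2 = S_0·∏_{j≠2}(α_2 − α_j) = 7·4 = 28 ≡ 6 (mod 11).
Step 5: correct position 2: c_2 = r_2 − e = 10 − 6 ≡ 4 (mod 11). Hence c = [2, 4, 7, 1, 10].
  Check: interpolating c through the α_i gives m(x) = 9 + 9·x (degree < 2) with m(α_i) = c_i for every i, so c is indeed a codeword.


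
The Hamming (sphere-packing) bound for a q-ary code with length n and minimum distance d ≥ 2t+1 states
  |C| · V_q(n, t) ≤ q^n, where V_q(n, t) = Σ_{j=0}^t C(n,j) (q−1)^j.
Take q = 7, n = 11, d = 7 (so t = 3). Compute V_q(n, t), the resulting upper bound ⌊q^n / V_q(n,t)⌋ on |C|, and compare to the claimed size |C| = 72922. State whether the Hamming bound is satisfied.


V_q(n, t) = 37687, q^n = 1977326743, Hamming bound = 52467, |C| = 72922 > bound (violated).

Step 1: Compute V_q(n, t) = Σ_{j=0}^3 C(n, j) (q−1)^j.
  j = 0: C(11,0)·(6)^0 = 1·1 = 1.
  j = 1: C(11,1)·(6)^1 = 11·6 = 66.
  j = 2: C(11,2)·(6)^2 = 55·36 = 1980.
  j = 3: C(11,3)·(6)^3 = 165·216 = 35640.
  V_q(n, t) = 1 + 66 + 1980 + 35640 = 37687.
Step 2: q^n = 7^11 = 1977326743.
Step 3: Hamming bound ⌊q^n / V_q(n,t)⌋ = ⌊1977326743/37687⌋ = 52467.
Step 4: Compare |C| = 72922 to 52467: violated.
The claimed |C| lies above the Hamming bound, so no 7-ary code of length 11 with d ≥ 7 can have 72922 codewords.


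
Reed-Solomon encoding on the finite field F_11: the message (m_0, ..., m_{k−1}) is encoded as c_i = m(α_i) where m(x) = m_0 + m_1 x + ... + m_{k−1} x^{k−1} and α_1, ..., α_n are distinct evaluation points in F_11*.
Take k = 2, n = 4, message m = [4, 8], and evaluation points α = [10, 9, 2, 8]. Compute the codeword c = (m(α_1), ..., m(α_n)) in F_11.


c = [7, 10, 9, 2]

Message polynomial: m(x) = 4 + 8·x (mod 11).
For each evaluation point α_i, compute m(α_i) mod 11:
  α_1 = 10: Horner steps 8 → 7, so m(10) = 7.
  α_2 = 9: Horner steps 8 → 10, so m(9) = 10.
  α_3 = 2: Horner steps 8 → 9, so m(2) = 9.
  α_4 = 8: Horner steps 8 → 2, so m(8) = 2.
Codeword c = [7, 10, 9, 2] ∈ F_11^4.


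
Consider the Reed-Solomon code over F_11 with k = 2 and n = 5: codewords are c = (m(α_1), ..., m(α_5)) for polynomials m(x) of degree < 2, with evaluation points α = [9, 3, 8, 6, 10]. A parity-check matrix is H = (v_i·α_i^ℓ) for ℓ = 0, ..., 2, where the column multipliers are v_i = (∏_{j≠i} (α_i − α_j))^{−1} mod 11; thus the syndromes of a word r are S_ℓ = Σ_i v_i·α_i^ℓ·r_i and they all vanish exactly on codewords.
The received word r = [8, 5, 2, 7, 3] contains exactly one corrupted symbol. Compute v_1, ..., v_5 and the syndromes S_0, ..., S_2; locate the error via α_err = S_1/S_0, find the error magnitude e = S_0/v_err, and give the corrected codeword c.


S = (10, 5, 8), error at position 4, error magnitude e = 6, c = [8, 5, 2, 1, 3].

Step 1: column multipliers v_i = (∏_{j≠i}(α_i − α_j))^{−1} mod 11.
  i = 1 (α = 9): (9−3)(9−8)(9−6)(9−10) = 6·1·3·(−1) = −18 ≡ 4, so v_1 = 4^{−1} = 3 (mod 11).
  i = 2 (α = 3): (3−9)(3−8)(3−6)(3−10) = (−6)·(−5)·(−3)·(−7) = 630 ≡ 3, so v_2 = 3^{−1} = 4 (mod 11).
  i = 3 (α = 8): (8−9)(8−3)(8−6)(8−10) = (−1)·5·2·(−2) = 20 ≡ 9, so v_3 = 9^{−1} = 5 (mod 11).
  i = 4 (α = 6): (6−9)(6−3)(6−8)(6−10) = (−3)·3·(−2)·(−4) = −72 ≡ 5, so v_4 = 5^{−1} = 9 (mod 11).
  i = 5 (α = 10): (10−9)(10−3)(10−8)(10−6) = 1·7·2·4 = 56 ≡ 1, so v_5 = 1^{−1} = 1 (mod 11).
  v = [3, 4, 5, 9, 1].
Step 2: syndromes of r = [8, 5, 2, 7, 3] (all sums mod 11).
  S_0 = Σ v_i r_i = 3·8 + 4·5 + 5·2 + 9·7 + 1·3 = 120 ≡ 10.
  S_1 = Σ v_i α_i r_i = 3·9·8 + 4·3·5 + 5·8·2 + 9·6·7 + 1·10·3 = 764 ≡ 5.
  α_i^2 mod 11 = [4, 9, 9, 3, 1].
  S_2 = Σ v_i α_i^2 r_i = 3·4·8 + 4·9·5 + 5·9·2 + 9·3·7 + 1·1·3 = 558 ≡ 8.
  S = (10, 5, 8) ≠ 0, so r is not a codeword (an error is present).
Step 3: locate the error. For a single error e at position i, S_ℓ = v_i·e·α_i^ℓ, so α_err = S_1/S_0.
  S_0^{−1} = 10^{−1} = 10 (mod 11), so α_err = 5·10 = 50 ≡ 6 = α_4. Error position i = 4.
  Consistency check: S_2/S_1 = 8·9 = 72 ≡ 6 = α_err ✓ (single-error assumption holds).
Step 4: error magnitude e = S_0/v_4 = S_0·∏_{j≠4}(α_4 − α_j) = 10·5 = 50 ≡ 6 (mod 11).
Step 5: correct position 4: c_4 = r_4 − e = 7 − 6 ≡ 1 (mod 11). Hence c = [8, 5, 2, 1, 3].
  Check: interpolating c through the α_i gives m(x) = 9 + 6·x (degree < 2) with m(α_i) = c_i for every i, so c is indeed a codeword.


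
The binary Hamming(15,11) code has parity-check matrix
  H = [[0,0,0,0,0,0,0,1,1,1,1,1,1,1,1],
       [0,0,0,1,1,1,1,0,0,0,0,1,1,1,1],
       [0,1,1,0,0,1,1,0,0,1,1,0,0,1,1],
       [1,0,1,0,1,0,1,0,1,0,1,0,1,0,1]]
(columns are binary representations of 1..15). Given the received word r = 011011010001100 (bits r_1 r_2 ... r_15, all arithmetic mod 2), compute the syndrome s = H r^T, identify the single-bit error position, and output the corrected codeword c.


s = (1, 0, 1, 1)^T, error position = 11, corrected codeword c = 011011010011100

Compute s = H r^T mod 2 one row at a time:
  s_1 = 1 + 0 + 0 + 0 + 1 + 1 + 0 + 0 = 3 ≡ 1 (mod 2).
  s_2 = 0 + 1 + 1 + 0 + 1 + 1 + 0 + 0 = 4 ≡ 0 (mod 2).
  s_3 = 1 + 1 + 1 + 0 + 0 + 0 + 0 + 0 = 3 ≡ 1 (mod 2).
  s_4 = 0 + 1 + 1 + 0 + 0 + 0 + 1 + 0 = 3 ≡ 1 (mod 2).
s = (1, 0, 1, 1)^T — this equals column 11 of H (binary 1011), so error is at position 11.
Correct: flip bit 11 of r = 011011010001100 to get c = 011011010011100.


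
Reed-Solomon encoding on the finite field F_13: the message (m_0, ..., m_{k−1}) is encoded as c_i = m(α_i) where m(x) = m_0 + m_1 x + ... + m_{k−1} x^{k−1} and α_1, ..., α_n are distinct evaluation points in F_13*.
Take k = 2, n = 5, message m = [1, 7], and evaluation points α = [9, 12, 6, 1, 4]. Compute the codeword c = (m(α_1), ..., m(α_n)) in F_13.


c = [12, 7, 4, 8, 3]

Message polynomial: m(x) = 1 + 7·x (mod 13).
For each evaluation point α_i, compute m(α_i) mod 13:
  α_1 = 9: Horner steps 7 → 12, so m(9) = 12.
  α_2 = 12: Horner steps 7 → 7, so m(12) = 7.
  α_3 = 6: Horner steps 7 → 4, so m(6) = 4.
  α_4 = 1: Horner steps 7 → 8, so m(1) = 8.
  α_5 = 4: Horner steps 7 → 3, so m(4) = 3.
Codeword c = [12, 7, 4, 8, 3] ∈ F_13^5.


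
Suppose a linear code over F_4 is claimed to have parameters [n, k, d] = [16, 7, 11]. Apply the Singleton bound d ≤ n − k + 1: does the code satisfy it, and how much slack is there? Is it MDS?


Singleton RHS = n − k + 1 = 10, slack = -1, bound violated (no such code; not MDS).

Singleton bound: d ≤ n − k + 1.
Here n = 16, k = 7, so n − k + 1 = 10.
Given d = 11, check d ≤ 10: NO.
Slack = (n − k + 1) − d = -1.
The slack is negative: d = 11 exceeds n − k + 1 = 10 by 1, so the Singleton bound is violated and no linear [16, 7, 11]_4 code can exist. In particular it is not MDS (MDS requires d = n − k + 1 exactly).
Description: the claimed parameters are [16, 7, 11]_4; such a code would be impossible (violates the Singleton bound).


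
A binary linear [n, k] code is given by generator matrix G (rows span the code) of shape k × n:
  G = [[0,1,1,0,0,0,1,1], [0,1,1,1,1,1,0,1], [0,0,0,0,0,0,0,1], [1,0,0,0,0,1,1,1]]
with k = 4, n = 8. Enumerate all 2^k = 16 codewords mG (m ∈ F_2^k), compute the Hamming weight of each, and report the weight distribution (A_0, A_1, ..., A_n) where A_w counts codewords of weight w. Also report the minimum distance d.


Weight distribution: A_0 = 1, A_1 = 1, A_3 = 3, A_4 = 5, A_5 = 3, A_6 = 2, A_7 = 1. Minimum distance d = 1.

Enumerate all 2^4 = 16 messages m ∈ F_2^4.
For each, compute codeword c = mG in F_2^8, then tally its weight.
  m = 0000 → c = 00000000, weight = 0.
  m = 1000 → c = 01100011, weight = 4.
  m = 0100 → c = 01111101, weight = 6.
  m = 1100 → c = 00011110, weight = 4.
  m = 0010 → c = 00000001, weight = 1.
  m = 1010 → c = 01100010, weight = 3.
  m = 0110 → c = 01111100, weight = 5.
  m = 1110 → c = 00011111, weight = 5.
  m = 0001 → c = 10000111, weight = 4.
  m = 1001 → c = 11100100, weight = 4.
  m = 0101 → c = 11111010, weight = 6.
  m = 1101 → c = 10011001, weight = 4.
  m = 0011 → c = 10000110, weight = 3.
  m = 1011 → c = 11100101, weight = 5.
  m = 0111 → c = 11111011, weight = 7.
  m = 1111 → c = 10011000, weight = 3.
Tally weights:
  weight 0: 1 codewords.
  weight 1: 1 codewords.
  weight 3: 3 codewords.
  weight 4: 5 codewords.
  weight 5: 3 codewords.
  weight 6: 2 codewords.
  weight 7: 1 codewords.
Minimum distance d = smallest w > 0 with A_w > 0 = 1.
Sanity: Σ A_w = 16 = 2^4 = 16 ✓.


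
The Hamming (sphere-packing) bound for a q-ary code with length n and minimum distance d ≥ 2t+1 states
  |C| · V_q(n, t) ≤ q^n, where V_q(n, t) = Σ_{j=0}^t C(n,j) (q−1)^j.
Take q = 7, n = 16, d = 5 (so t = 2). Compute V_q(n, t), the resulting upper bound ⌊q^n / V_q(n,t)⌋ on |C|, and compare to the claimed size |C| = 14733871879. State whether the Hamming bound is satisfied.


V_q(n, t) = 4417, q^n = 33232930569601, Hamming bound = 7523869270, |C| = 14733871879 > bound (violated).

Step 1: Compute V_q(n, t) = Σ_{j=0}^2 C(n, j) (q−1)^j.
  j = 0: C(16,0)·(6)^0 = 1·1 = 1.
  j = 1: C(16,1)·(6)^1 = 16·6 = 96.
  j = 2: C(16,2)·(6)^2 = 120·36 = 4320.
  V_q(n, t) = 1 + 96 + 4320 = 4417.
Step 2: q^n = 7^16 = 33232930569601.
Step 3: Hamming bound ⌊q^n / V_q(n,t)⌋ = ⌊33232930569601/4417⌋ = 7523869270.
Step 4: Compare |C| = 14733871879 to 7523869270: violated.
The claimed |C| lies above the Hamming bound, so no 7-ary code of length 16 with d ≥ 5 can have 14733871879 codewords.


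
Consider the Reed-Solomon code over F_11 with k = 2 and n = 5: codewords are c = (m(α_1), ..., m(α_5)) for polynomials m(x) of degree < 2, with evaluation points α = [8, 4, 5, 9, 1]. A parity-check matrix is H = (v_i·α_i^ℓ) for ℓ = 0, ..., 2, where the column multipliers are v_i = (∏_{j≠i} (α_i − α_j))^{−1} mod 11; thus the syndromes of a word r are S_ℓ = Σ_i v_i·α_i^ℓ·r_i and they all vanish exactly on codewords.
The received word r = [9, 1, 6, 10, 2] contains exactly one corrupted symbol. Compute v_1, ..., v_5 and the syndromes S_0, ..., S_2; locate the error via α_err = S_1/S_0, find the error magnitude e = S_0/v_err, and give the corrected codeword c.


S = (3, 1, 4), error at position 2, error magnitude e = 7, c = [9, 5, 6, 10, 2].

Step 1: column multipliers v_i = (∏_{j≠i}(α_i − α_j))^{−1} mod 11.
  i = 1 (α = 8): (8−4)(8−5)(8−9)(8−1) = 4·3·(−1)·7 = −84 ≡ 4, so v_1 = 4^{−1} = 3 (mod 11).
  i = 2 (α = 4): (4−8)(4−5)(4−9)(4−1) = (−4)·(−1)·(−5)·3 = −60 ≡ 6, so v_2 = 6^{−1} = 2 (mod 11).
  i = 3 (α = 5): (5−8)(5−4)(5−9)(5−1) = (−3)·1·(−4)·4 = 48 ≡ 4, so v_3 = 4^{−1} = 3 (mod 11).
  i = 4 (α = 9): (9−8)(9−4)(9−5)(9−1) = 1·5·4·8 = 160 ≡ 6, so v_4 = 6^{−1} = 2 (mod 11).
  i = 5 (α = 1): (1−8)(1−4)(1−5)(1−9) = (−7)·(−3)·(−4)·(−8) = 672 ≡ 1, so v_5 = 1^{−1} = 1 (mod 11).
  v = [3, 2, 3, 2, 1].
Step 2: syndromes of r = [9, 1, 6, 10, 2] (all sums mod 11).
  S_0 = Σ v_i r_i = 3·9 + 2·1 + 3·6 + 2·10 + 1·2 = 69 ≡ 3.
  S_1 = Σ v_i α_i r_i = 3·8·9 + 2·4·1 + 3·5·6 + 2·9·10 + 1·1·2 = 496 ≡ 1.
  α_i^2 mod 11 = [9, 5, 3, 4, 1].
  S_2 = Σ v_i α_i^2 r_i = 3·9·9 + 2·5·1 + 3·3·6 + 2·4·10 + 1·1·2 = 389 ≡ 4.
  S = (3, 1, 4) ≠ 0, so r is not a codeword (an error is present).
Step 3: locate the error. For a single error e at position i, S_ℓ = v_i·e·α_i^ℓ, so α_err = S_1/S_0.
  S_0^{−1} = 3^{−1} = 4 (mod 11), so α_err = 1·4 = 4 ≡ 4 = α_2. Error position i = 2.
  Consistency check: S_2/S_1 = 4·1 = 4 ≡ 4 = α_err ✓ (single-error assumption holds).
Step 4: error magnitude e = S_0/v_2 = S_0·∏_{j≠2}(α_2 − α_j) = 3·6 = 18 ≡ 7 (mod 11).
Step 5: correct position 2: c_2 = r_2 − e = 1 − 7 ≡ 5 (mod 11). Hence c = [9, 5, 6, 10, 2].
  Check: interpolating c through the α_i gives m(x) = 1 + 1·x (degree < 2) with m(α_i) = c_i for every i, so c is indeed a codeword.


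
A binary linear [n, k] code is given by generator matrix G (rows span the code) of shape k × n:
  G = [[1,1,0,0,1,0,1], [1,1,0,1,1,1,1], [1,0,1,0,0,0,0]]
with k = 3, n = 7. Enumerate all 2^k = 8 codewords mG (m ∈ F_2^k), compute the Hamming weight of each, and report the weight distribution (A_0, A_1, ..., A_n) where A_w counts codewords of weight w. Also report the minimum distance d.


Weight distribution: A_0 = 1, A_2 = 2, A_4 = 3, A_6 = 2. Minimum distance d = 2.

Enumerate all 2^3 = 8 messages m ∈ F_2^3.
For each, compute codeword c = mG in F_2^7, then tally its weight.
  m = 000 → c = 0000000, weight = 0.
  m = 100 → c = 1100101, weight = 4.
  m = 010 → c = 1101111, weight = 6.
  m = 110 → c = 0001010, weight = 2.
  m = 001 → c = 1010000, weight = 2.
  m = 101 → c = 0110101, weight = 4.
  m = 011 → c = 0111111, weight = 6.
  m = 111 → c = 1011010, weight = 4.
Tally weights:
  weight 0: 1 codewords.
  weight 2: 2 codewords.
  weight 4: 3 codewords.
  weight 6: 2 codewords.
Minimum distance d = smallest w > 0 with A_w > 0 = 2.
Sanity: Σ A_w = 8 = 2^3 = 8 ✓.


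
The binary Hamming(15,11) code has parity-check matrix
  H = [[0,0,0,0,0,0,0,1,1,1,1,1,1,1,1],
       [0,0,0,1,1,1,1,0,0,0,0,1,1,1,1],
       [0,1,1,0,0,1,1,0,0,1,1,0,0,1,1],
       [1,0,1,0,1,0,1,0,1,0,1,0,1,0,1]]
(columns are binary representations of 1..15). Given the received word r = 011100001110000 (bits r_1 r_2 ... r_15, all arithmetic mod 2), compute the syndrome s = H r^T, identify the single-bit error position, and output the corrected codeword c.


s = (1, 1, 0, 1)^T, error position = 13, corrected codeword c = 011100001110100

Compute s = H r^T mod 2 one row at a time:
  s_1 = 0 + 1 + 1 + 1 + 0 + 0 + 0 + 0 = 3 ≡ 1 (mod 2).
  s_2 = 1 + 0 + 0 + 0 + 0 + 0 + 0 + 0 = 1 ≡ 1 (mod 2).
  s_3 = 1 + 1 + 0 + 0 + 1 + 1 + 0 + 0 = 4 ≡ 0 (mod 2).
  s_4 = 0 + 1 + 0 + 0 + 1 + 1 + 0 + 0 = 3 ≡ 1 (mod 2).
s = (1, 1, 0, 1)^T — this equals column 13 of H (binary 1101), so error is at position 13.
Correct: flip bit 13 of r = 011100001110000 to get c = 011100001110100.


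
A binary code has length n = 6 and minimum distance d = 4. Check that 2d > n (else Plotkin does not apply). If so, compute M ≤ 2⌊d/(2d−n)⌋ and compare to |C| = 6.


Plotkin bound M ≤ 4; given |C| = 6 > bound (violated).

Check applicability: 2d = 8, n = 6.
2d − n = 2 > 0, so Plotkin applies.
Compute d/(2d−n) = 4/2 ≈ 2.0000.
⌊d/(2d−n)⌋ = 2.
Plotkin bound: M ≤ 2·2 = 4.
Given |C| = 6, check: VIOLATED.
This |C| is above the Plotkin bound, so no binary code with n = 6, d = 4 and 6 codewords exists.


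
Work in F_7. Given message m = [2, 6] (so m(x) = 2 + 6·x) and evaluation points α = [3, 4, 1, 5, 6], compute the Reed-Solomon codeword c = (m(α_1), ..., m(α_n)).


c = [6, 5, 1, 4, 3]

Message polynomial: m(x) = 2 + 6·x (mod 7).
For each evaluation point α_i, compute m(α_i) mod 7:
  α_1 = 3: Horner steps 6 → 6, so m(3) = 6.
  α_2 = 4: Horner steps 6 → 5, so m(4) = 5.
  α_3 = 1: Horner steps 6 → 1, so m(1) = 1.
  α_4 = 5: Horner steps 6 → 4, so m(5) = 4.
  α_5 = 6: Horner steps 6 → 3, so m(6) = 3.
Codeword c = [6, 5, 1, 4, 3] ∈ F_7^5.


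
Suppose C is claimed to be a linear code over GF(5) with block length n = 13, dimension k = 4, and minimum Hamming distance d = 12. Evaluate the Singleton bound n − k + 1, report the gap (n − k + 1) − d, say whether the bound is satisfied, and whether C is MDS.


Singleton RHS = n − k + 1 = 10, slack = -2, bound violated (no such code; not MDS).

Singleton bound: d ≤ n − k + 1.
Here n = 13, k = 4, so n − k + 1 = 10.
Given d = 12, check d ≤ 10: NO.
Slack = (n − k + 1) − d = -2.
The slack is negative: d = 12 exceeds n − k + 1 = 10 by 2, so the Singleton bound is violated and no linear [13, 4, 12]_5 code can exist. In particular it is not MDS (MDS requires d = n − k + 1 exactly).
Description: the claimed parameters are [13, 4, 12]_5; such a code would be impossible (violates the Singleton bound).
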